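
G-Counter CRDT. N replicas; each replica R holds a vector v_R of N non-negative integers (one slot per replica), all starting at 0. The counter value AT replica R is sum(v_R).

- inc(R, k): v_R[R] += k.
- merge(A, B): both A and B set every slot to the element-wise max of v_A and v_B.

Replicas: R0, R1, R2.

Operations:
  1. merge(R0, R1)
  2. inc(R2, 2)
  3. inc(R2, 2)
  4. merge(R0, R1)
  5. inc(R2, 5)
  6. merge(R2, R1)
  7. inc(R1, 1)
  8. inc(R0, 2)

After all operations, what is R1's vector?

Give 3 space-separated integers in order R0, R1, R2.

Answer: 0 1 9

Derivation:
Op 1: merge R0<->R1 -> R0=(0,0,0) R1=(0,0,0)
Op 2: inc R2 by 2 -> R2=(0,0,2) value=2
Op 3: inc R2 by 2 -> R2=(0,0,4) value=4
Op 4: merge R0<->R1 -> R0=(0,0,0) R1=(0,0,0)
Op 5: inc R2 by 5 -> R2=(0,0,9) value=9
Op 6: merge R2<->R1 -> R2=(0,0,9) R1=(0,0,9)
Op 7: inc R1 by 1 -> R1=(0,1,9) value=10
Op 8: inc R0 by 2 -> R0=(2,0,0) value=2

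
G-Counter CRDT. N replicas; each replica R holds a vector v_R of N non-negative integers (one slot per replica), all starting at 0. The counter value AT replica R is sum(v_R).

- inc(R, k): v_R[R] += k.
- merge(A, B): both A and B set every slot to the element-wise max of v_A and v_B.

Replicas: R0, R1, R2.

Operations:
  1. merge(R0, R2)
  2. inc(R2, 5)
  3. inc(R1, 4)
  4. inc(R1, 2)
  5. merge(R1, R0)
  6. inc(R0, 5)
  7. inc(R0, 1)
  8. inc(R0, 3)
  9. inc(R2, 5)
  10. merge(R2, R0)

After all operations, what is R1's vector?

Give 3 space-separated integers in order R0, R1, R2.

Answer: 0 6 0

Derivation:
Op 1: merge R0<->R2 -> R0=(0,0,0) R2=(0,0,0)
Op 2: inc R2 by 5 -> R2=(0,0,5) value=5
Op 3: inc R1 by 4 -> R1=(0,4,0) value=4
Op 4: inc R1 by 2 -> R1=(0,6,0) value=6
Op 5: merge R1<->R0 -> R1=(0,6,0) R0=(0,6,0)
Op 6: inc R0 by 5 -> R0=(5,6,0) value=11
Op 7: inc R0 by 1 -> R0=(6,6,0) value=12
Op 8: inc R0 by 3 -> R0=(9,6,0) value=15
Op 9: inc R2 by 5 -> R2=(0,0,10) value=10
Op 10: merge R2<->R0 -> R2=(9,6,10) R0=(9,6,10)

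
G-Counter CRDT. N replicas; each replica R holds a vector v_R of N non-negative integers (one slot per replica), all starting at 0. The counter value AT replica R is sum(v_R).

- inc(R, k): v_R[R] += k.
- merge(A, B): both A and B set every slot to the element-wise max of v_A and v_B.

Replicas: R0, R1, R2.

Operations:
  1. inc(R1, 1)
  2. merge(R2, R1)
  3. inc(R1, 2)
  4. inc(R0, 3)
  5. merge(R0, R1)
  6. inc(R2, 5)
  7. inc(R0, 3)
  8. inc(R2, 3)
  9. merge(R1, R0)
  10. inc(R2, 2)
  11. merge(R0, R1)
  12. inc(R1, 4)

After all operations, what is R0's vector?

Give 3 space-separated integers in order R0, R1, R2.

Answer: 6 3 0

Derivation:
Op 1: inc R1 by 1 -> R1=(0,1,0) value=1
Op 2: merge R2<->R1 -> R2=(0,1,0) R1=(0,1,0)
Op 3: inc R1 by 2 -> R1=(0,3,0) value=3
Op 4: inc R0 by 3 -> R0=(3,0,0) value=3
Op 5: merge R0<->R1 -> R0=(3,3,0) R1=(3,3,0)
Op 6: inc R2 by 5 -> R2=(0,1,5) value=6
Op 7: inc R0 by 3 -> R0=(6,3,0) value=9
Op 8: inc R2 by 3 -> R2=(0,1,8) value=9
Op 9: merge R1<->R0 -> R1=(6,3,0) R0=(6,3,0)
Op 10: inc R2 by 2 -> R2=(0,1,10) value=11
Op 11: merge R0<->R1 -> R0=(6,3,0) R1=(6,3,0)
Op 12: inc R1 by 4 -> R1=(6,7,0) value=13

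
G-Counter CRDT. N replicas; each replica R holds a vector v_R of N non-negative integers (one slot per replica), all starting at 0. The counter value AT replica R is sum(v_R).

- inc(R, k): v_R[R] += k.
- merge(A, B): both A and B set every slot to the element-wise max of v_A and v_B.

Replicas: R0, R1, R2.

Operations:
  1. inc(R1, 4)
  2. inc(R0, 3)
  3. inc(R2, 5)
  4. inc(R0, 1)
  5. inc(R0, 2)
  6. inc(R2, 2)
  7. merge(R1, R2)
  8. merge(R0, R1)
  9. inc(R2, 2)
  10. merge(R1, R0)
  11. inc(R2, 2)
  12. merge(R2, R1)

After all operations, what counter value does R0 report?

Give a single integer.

Answer: 17

Derivation:
Op 1: inc R1 by 4 -> R1=(0,4,0) value=4
Op 2: inc R0 by 3 -> R0=(3,0,0) value=3
Op 3: inc R2 by 5 -> R2=(0,0,5) value=5
Op 4: inc R0 by 1 -> R0=(4,0,0) value=4
Op 5: inc R0 by 2 -> R0=(6,0,0) value=6
Op 6: inc R2 by 2 -> R2=(0,0,7) value=7
Op 7: merge R1<->R2 -> R1=(0,4,7) R2=(0,4,7)
Op 8: merge R0<->R1 -> R0=(6,4,7) R1=(6,4,7)
Op 9: inc R2 by 2 -> R2=(0,4,9) value=13
Op 10: merge R1<->R0 -> R1=(6,4,7) R0=(6,4,7)
Op 11: inc R2 by 2 -> R2=(0,4,11) value=15
Op 12: merge R2<->R1 -> R2=(6,4,11) R1=(6,4,11)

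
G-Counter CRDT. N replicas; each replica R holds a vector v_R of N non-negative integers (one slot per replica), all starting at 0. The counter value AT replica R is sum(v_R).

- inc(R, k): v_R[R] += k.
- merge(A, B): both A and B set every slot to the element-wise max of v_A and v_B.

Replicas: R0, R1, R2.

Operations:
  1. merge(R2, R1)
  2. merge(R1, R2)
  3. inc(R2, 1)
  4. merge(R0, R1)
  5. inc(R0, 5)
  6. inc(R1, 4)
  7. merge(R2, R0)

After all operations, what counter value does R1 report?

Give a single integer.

Op 1: merge R2<->R1 -> R2=(0,0,0) R1=(0,0,0)
Op 2: merge R1<->R2 -> R1=(0,0,0) R2=(0,0,0)
Op 3: inc R2 by 1 -> R2=(0,0,1) value=1
Op 4: merge R0<->R1 -> R0=(0,0,0) R1=(0,0,0)
Op 5: inc R0 by 5 -> R0=(5,0,0) value=5
Op 6: inc R1 by 4 -> R1=(0,4,0) value=4
Op 7: merge R2<->R0 -> R2=(5,0,1) R0=(5,0,1)

Answer: 4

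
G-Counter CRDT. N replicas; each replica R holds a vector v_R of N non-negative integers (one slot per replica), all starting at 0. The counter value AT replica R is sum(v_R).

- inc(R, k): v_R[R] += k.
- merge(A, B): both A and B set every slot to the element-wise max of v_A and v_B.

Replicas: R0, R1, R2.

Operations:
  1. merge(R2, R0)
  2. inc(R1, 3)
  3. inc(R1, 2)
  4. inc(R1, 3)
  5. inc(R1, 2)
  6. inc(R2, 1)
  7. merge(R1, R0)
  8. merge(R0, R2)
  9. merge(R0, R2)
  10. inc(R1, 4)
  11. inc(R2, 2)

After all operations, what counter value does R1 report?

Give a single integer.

Answer: 14

Derivation:
Op 1: merge R2<->R0 -> R2=(0,0,0) R0=(0,0,0)
Op 2: inc R1 by 3 -> R1=(0,3,0) value=3
Op 3: inc R1 by 2 -> R1=(0,5,0) value=5
Op 4: inc R1 by 3 -> R1=(0,8,0) value=8
Op 5: inc R1 by 2 -> R1=(0,10,0) value=10
Op 6: inc R2 by 1 -> R2=(0,0,1) value=1
Op 7: merge R1<->R0 -> R1=(0,10,0) R0=(0,10,0)
Op 8: merge R0<->R2 -> R0=(0,10,1) R2=(0,10,1)
Op 9: merge R0<->R2 -> R0=(0,10,1) R2=(0,10,1)
Op 10: inc R1 by 4 -> R1=(0,14,0) value=14
Op 11: inc R2 by 2 -> R2=(0,10,3) value=13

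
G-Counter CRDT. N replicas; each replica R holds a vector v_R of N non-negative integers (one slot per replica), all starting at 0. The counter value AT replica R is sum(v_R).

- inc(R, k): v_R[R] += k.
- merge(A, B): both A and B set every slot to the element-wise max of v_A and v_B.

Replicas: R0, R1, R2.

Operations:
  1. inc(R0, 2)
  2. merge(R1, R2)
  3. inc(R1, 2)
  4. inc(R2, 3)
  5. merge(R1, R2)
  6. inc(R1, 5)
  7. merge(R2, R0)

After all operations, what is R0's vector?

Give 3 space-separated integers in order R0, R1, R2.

Op 1: inc R0 by 2 -> R0=(2,0,0) value=2
Op 2: merge R1<->R2 -> R1=(0,0,0) R2=(0,0,0)
Op 3: inc R1 by 2 -> R1=(0,2,0) value=2
Op 4: inc R2 by 3 -> R2=(0,0,3) value=3
Op 5: merge R1<->R2 -> R1=(0,2,3) R2=(0,2,3)
Op 6: inc R1 by 5 -> R1=(0,7,3) value=10
Op 7: merge R2<->R0 -> R2=(2,2,3) R0=(2,2,3)

Answer: 2 2 3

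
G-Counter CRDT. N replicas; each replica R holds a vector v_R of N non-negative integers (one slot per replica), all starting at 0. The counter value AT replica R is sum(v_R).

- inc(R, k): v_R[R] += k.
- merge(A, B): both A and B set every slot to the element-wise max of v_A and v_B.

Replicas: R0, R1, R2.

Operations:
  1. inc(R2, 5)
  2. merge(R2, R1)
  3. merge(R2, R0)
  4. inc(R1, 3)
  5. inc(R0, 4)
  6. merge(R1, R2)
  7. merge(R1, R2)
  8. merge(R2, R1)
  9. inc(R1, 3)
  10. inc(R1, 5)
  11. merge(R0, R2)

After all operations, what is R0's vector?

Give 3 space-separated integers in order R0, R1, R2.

Op 1: inc R2 by 5 -> R2=(0,0,5) value=5
Op 2: merge R2<->R1 -> R2=(0,0,5) R1=(0,0,5)
Op 3: merge R2<->R0 -> R2=(0,0,5) R0=(0,0,5)
Op 4: inc R1 by 3 -> R1=(0,3,5) value=8
Op 5: inc R0 by 4 -> R0=(4,0,5) value=9
Op 6: merge R1<->R2 -> R1=(0,3,5) R2=(0,3,5)
Op 7: merge R1<->R2 -> R1=(0,3,5) R2=(0,3,5)
Op 8: merge R2<->R1 -> R2=(0,3,5) R1=(0,3,5)
Op 9: inc R1 by 3 -> R1=(0,6,5) value=11
Op 10: inc R1 by 5 -> R1=(0,11,5) value=16
Op 11: merge R0<->R2 -> R0=(4,3,5) R2=(4,3,5)

Answer: 4 3 5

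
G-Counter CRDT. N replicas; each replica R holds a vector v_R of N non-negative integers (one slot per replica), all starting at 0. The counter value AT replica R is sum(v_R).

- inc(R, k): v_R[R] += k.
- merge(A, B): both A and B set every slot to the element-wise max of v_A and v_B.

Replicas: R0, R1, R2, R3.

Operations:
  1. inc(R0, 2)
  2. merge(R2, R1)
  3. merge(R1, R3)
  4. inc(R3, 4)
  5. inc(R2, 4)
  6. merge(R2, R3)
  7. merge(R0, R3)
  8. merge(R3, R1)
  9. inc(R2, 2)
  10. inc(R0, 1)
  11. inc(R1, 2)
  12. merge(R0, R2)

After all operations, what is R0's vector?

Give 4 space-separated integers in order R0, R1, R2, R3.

Answer: 3 0 6 4

Derivation:
Op 1: inc R0 by 2 -> R0=(2,0,0,0) value=2
Op 2: merge R2<->R1 -> R2=(0,0,0,0) R1=(0,0,0,0)
Op 3: merge R1<->R3 -> R1=(0,0,0,0) R3=(0,0,0,0)
Op 4: inc R3 by 4 -> R3=(0,0,0,4) value=4
Op 5: inc R2 by 4 -> R2=(0,0,4,0) value=4
Op 6: merge R2<->R3 -> R2=(0,0,4,4) R3=(0,0,4,4)
Op 7: merge R0<->R3 -> R0=(2,0,4,4) R3=(2,0,4,4)
Op 8: merge R3<->R1 -> R3=(2,0,4,4) R1=(2,0,4,4)
Op 9: inc R2 by 2 -> R2=(0,0,6,4) value=10
Op 10: inc R0 by 1 -> R0=(3,0,4,4) value=11
Op 11: inc R1 by 2 -> R1=(2,2,4,4) value=12
Op 12: merge R0<->R2 -> R0=(3,0,6,4) R2=(3,0,6,4)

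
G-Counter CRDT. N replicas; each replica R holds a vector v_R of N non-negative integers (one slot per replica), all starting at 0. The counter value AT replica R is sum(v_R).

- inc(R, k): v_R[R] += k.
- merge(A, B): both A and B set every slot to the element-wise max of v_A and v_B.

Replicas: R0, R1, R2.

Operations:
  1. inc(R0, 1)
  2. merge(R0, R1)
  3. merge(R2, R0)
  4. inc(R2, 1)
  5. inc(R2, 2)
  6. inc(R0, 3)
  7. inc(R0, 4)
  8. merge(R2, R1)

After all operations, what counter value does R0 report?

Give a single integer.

Op 1: inc R0 by 1 -> R0=(1,0,0) value=1
Op 2: merge R0<->R1 -> R0=(1,0,0) R1=(1,0,0)
Op 3: merge R2<->R0 -> R2=(1,0,0) R0=(1,0,0)
Op 4: inc R2 by 1 -> R2=(1,0,1) value=2
Op 5: inc R2 by 2 -> R2=(1,0,3) value=4
Op 6: inc R0 by 3 -> R0=(4,0,0) value=4
Op 7: inc R0 by 4 -> R0=(8,0,0) value=8
Op 8: merge R2<->R1 -> R2=(1,0,3) R1=(1,0,3)

Answer: 8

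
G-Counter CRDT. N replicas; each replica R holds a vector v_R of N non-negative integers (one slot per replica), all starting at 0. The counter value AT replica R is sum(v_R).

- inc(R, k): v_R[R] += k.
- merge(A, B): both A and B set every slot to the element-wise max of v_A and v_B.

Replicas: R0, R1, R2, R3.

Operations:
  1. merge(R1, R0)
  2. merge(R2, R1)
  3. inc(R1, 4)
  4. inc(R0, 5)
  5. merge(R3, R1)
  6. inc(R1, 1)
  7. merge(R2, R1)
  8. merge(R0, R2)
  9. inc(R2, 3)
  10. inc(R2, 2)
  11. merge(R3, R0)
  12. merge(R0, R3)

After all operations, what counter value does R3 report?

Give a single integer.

Op 1: merge R1<->R0 -> R1=(0,0,0,0) R0=(0,0,0,0)
Op 2: merge R2<->R1 -> R2=(0,0,0,0) R1=(0,0,0,0)
Op 3: inc R1 by 4 -> R1=(0,4,0,0) value=4
Op 4: inc R0 by 5 -> R0=(5,0,0,0) value=5
Op 5: merge R3<->R1 -> R3=(0,4,0,0) R1=(0,4,0,0)
Op 6: inc R1 by 1 -> R1=(0,5,0,0) value=5
Op 7: merge R2<->R1 -> R2=(0,5,0,0) R1=(0,5,0,0)
Op 8: merge R0<->R2 -> R0=(5,5,0,0) R2=(5,5,0,0)
Op 9: inc R2 by 3 -> R2=(5,5,3,0) value=13
Op 10: inc R2 by 2 -> R2=(5,5,5,0) value=15
Op 11: merge R3<->R0 -> R3=(5,5,0,0) R0=(5,5,0,0)
Op 12: merge R0<->R3 -> R0=(5,5,0,0) R3=(5,5,0,0)

Answer: 10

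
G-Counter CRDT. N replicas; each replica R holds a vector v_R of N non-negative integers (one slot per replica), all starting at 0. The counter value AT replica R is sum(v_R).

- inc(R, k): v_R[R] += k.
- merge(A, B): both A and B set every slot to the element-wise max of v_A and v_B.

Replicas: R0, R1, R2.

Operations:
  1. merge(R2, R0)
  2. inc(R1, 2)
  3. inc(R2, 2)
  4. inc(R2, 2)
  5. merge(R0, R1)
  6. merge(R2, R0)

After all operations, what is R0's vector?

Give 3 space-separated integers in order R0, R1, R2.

Answer: 0 2 4

Derivation:
Op 1: merge R2<->R0 -> R2=(0,0,0) R0=(0,0,0)
Op 2: inc R1 by 2 -> R1=(0,2,0) value=2
Op 3: inc R2 by 2 -> R2=(0,0,2) value=2
Op 4: inc R2 by 2 -> R2=(0,0,4) value=4
Op 5: merge R0<->R1 -> R0=(0,2,0) R1=(0,2,0)
Op 6: merge R2<->R0 -> R2=(0,2,4) R0=(0,2,4)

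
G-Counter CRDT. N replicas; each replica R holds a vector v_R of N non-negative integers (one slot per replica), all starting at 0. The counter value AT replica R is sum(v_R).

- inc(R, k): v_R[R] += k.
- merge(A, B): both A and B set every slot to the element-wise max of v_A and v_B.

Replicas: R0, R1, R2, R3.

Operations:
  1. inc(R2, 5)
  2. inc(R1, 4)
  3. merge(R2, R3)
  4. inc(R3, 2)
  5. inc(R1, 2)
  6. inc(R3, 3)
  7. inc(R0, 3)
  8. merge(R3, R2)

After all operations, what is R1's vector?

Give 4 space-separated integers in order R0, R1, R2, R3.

Answer: 0 6 0 0

Derivation:
Op 1: inc R2 by 5 -> R2=(0,0,5,0) value=5
Op 2: inc R1 by 4 -> R1=(0,4,0,0) value=4
Op 3: merge R2<->R3 -> R2=(0,0,5,0) R3=(0,0,5,0)
Op 4: inc R3 by 2 -> R3=(0,0,5,2) value=7
Op 5: inc R1 by 2 -> R1=(0,6,0,0) value=6
Op 6: inc R3 by 3 -> R3=(0,0,5,5) value=10
Op 7: inc R0 by 3 -> R0=(3,0,0,0) value=3
Op 8: merge R3<->R2 -> R3=(0,0,5,5) R2=(0,0,5,5)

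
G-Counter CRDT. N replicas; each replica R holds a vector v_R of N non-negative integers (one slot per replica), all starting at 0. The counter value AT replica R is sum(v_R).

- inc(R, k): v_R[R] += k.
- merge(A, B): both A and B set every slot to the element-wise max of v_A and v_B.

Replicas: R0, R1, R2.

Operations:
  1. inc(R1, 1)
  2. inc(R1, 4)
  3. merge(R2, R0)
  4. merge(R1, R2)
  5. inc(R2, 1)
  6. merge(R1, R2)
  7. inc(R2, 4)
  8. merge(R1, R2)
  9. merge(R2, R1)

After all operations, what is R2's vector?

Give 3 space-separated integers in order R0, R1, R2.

Op 1: inc R1 by 1 -> R1=(0,1,0) value=1
Op 2: inc R1 by 4 -> R1=(0,5,0) value=5
Op 3: merge R2<->R0 -> R2=(0,0,0) R0=(0,0,0)
Op 4: merge R1<->R2 -> R1=(0,5,0) R2=(0,5,0)
Op 5: inc R2 by 1 -> R2=(0,5,1) value=6
Op 6: merge R1<->R2 -> R1=(0,5,1) R2=(0,5,1)
Op 7: inc R2 by 4 -> R2=(0,5,5) value=10
Op 8: merge R1<->R2 -> R1=(0,5,5) R2=(0,5,5)
Op 9: merge R2<->R1 -> R2=(0,5,5) R1=(0,5,5)

Answer: 0 5 5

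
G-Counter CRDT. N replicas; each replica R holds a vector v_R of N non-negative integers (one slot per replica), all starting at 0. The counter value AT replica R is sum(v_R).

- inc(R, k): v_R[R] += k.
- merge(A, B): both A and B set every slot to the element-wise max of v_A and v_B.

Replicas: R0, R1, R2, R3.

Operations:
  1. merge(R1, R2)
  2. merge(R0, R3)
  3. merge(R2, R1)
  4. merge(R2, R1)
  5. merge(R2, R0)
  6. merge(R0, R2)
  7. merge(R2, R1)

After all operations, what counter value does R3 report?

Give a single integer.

Op 1: merge R1<->R2 -> R1=(0,0,0,0) R2=(0,0,0,0)
Op 2: merge R0<->R3 -> R0=(0,0,0,0) R3=(0,0,0,0)
Op 3: merge R2<->R1 -> R2=(0,0,0,0) R1=(0,0,0,0)
Op 4: merge R2<->R1 -> R2=(0,0,0,0) R1=(0,0,0,0)
Op 5: merge R2<->R0 -> R2=(0,0,0,0) R0=(0,0,0,0)
Op 6: merge R0<->R2 -> R0=(0,0,0,0) R2=(0,0,0,0)
Op 7: merge R2<->R1 -> R2=(0,0,0,0) R1=(0,0,0,0)

Answer: 0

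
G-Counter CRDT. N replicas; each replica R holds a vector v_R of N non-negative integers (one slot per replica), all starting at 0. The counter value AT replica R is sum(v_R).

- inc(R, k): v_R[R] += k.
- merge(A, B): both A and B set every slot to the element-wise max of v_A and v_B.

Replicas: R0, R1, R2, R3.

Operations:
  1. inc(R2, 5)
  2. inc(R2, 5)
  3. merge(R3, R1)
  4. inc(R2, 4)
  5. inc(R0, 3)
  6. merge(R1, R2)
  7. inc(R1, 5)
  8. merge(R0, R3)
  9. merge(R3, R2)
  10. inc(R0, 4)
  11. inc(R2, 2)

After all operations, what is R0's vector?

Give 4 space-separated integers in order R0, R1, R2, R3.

Op 1: inc R2 by 5 -> R2=(0,0,5,0) value=5
Op 2: inc R2 by 5 -> R2=(0,0,10,0) value=10
Op 3: merge R3<->R1 -> R3=(0,0,0,0) R1=(0,0,0,0)
Op 4: inc R2 by 4 -> R2=(0,0,14,0) value=14
Op 5: inc R0 by 3 -> R0=(3,0,0,0) value=3
Op 6: merge R1<->R2 -> R1=(0,0,14,0) R2=(0,0,14,0)
Op 7: inc R1 by 5 -> R1=(0,5,14,0) value=19
Op 8: merge R0<->R3 -> R0=(3,0,0,0) R3=(3,0,0,0)
Op 9: merge R3<->R2 -> R3=(3,0,14,0) R2=(3,0,14,0)
Op 10: inc R0 by 4 -> R0=(7,0,0,0) value=7
Op 11: inc R2 by 2 -> R2=(3,0,16,0) value=19

Answer: 7 0 0 0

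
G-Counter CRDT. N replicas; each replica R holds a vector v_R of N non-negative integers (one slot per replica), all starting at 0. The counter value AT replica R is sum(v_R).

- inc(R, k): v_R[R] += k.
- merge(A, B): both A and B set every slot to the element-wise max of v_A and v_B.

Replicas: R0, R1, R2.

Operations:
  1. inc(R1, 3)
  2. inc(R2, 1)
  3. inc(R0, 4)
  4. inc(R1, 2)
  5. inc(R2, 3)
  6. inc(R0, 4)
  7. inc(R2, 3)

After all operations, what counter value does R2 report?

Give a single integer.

Answer: 7

Derivation:
Op 1: inc R1 by 3 -> R1=(0,3,0) value=3
Op 2: inc R2 by 1 -> R2=(0,0,1) value=1
Op 3: inc R0 by 4 -> R0=(4,0,0) value=4
Op 4: inc R1 by 2 -> R1=(0,5,0) value=5
Op 5: inc R2 by 3 -> R2=(0,0,4) value=4
Op 6: inc R0 by 4 -> R0=(8,0,0) value=8
Op 7: inc R2 by 3 -> R2=(0,0,7) value=7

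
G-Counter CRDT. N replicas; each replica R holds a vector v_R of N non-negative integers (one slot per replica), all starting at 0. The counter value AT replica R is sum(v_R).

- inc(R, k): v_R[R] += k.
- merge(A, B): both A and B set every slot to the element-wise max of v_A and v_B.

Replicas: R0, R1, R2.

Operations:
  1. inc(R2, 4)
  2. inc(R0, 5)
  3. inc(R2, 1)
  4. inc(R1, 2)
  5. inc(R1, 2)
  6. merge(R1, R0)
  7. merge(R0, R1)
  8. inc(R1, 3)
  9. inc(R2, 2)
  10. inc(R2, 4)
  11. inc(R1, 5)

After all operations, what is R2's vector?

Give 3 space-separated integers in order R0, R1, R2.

Op 1: inc R2 by 4 -> R2=(0,0,4) value=4
Op 2: inc R0 by 5 -> R0=(5,0,0) value=5
Op 3: inc R2 by 1 -> R2=(0,0,5) value=5
Op 4: inc R1 by 2 -> R1=(0,2,0) value=2
Op 5: inc R1 by 2 -> R1=(0,4,0) value=4
Op 6: merge R1<->R0 -> R1=(5,4,0) R0=(5,4,0)
Op 7: merge R0<->R1 -> R0=(5,4,0) R1=(5,4,0)
Op 8: inc R1 by 3 -> R1=(5,7,0) value=12
Op 9: inc R2 by 2 -> R2=(0,0,7) value=7
Op 10: inc R2 by 4 -> R2=(0,0,11) value=11
Op 11: inc R1 by 5 -> R1=(5,12,0) value=17

Answer: 0 0 11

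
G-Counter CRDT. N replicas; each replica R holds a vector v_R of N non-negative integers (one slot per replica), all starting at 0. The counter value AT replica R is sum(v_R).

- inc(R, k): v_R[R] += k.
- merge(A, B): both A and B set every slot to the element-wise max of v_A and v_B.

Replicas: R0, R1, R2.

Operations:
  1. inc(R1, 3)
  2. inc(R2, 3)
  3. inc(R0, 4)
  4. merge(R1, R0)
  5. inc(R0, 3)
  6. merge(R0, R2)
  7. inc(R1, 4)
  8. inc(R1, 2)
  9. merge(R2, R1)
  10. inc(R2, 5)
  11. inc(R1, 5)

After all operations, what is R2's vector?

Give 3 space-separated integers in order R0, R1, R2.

Op 1: inc R1 by 3 -> R1=(0,3,0) value=3
Op 2: inc R2 by 3 -> R2=(0,0,3) value=3
Op 3: inc R0 by 4 -> R0=(4,0,0) value=4
Op 4: merge R1<->R0 -> R1=(4,3,0) R0=(4,3,0)
Op 5: inc R0 by 3 -> R0=(7,3,0) value=10
Op 6: merge R0<->R2 -> R0=(7,3,3) R2=(7,3,3)
Op 7: inc R1 by 4 -> R1=(4,7,0) value=11
Op 8: inc R1 by 2 -> R1=(4,9,0) value=13
Op 9: merge R2<->R1 -> R2=(7,9,3) R1=(7,9,3)
Op 10: inc R2 by 5 -> R2=(7,9,8) value=24
Op 11: inc R1 by 5 -> R1=(7,14,3) value=24

Answer: 7 9 8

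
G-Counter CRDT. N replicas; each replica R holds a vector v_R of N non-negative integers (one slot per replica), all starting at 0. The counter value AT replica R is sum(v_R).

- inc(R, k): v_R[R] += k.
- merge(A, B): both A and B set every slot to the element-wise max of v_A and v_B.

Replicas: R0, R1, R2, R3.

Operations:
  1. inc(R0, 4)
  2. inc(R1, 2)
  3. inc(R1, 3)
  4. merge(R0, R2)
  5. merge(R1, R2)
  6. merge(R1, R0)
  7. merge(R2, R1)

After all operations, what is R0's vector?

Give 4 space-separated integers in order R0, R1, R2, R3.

Op 1: inc R0 by 4 -> R0=(4,0,0,0) value=4
Op 2: inc R1 by 2 -> R1=(0,2,0,0) value=2
Op 3: inc R1 by 3 -> R1=(0,5,0,0) value=5
Op 4: merge R0<->R2 -> R0=(4,0,0,0) R2=(4,0,0,0)
Op 5: merge R1<->R2 -> R1=(4,5,0,0) R2=(4,5,0,0)
Op 6: merge R1<->R0 -> R1=(4,5,0,0) R0=(4,5,0,0)
Op 7: merge R2<->R1 -> R2=(4,5,0,0) R1=(4,5,0,0)

Answer: 4 5 0 0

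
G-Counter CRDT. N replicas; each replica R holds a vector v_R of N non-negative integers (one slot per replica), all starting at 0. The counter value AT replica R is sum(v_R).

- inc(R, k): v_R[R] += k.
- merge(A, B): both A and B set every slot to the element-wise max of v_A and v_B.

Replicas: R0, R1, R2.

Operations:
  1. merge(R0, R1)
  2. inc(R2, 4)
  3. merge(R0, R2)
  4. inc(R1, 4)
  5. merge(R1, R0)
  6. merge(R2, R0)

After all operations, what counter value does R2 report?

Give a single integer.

Answer: 8

Derivation:
Op 1: merge R0<->R1 -> R0=(0,0,0) R1=(0,0,0)
Op 2: inc R2 by 4 -> R2=(0,0,4) value=4
Op 3: merge R0<->R2 -> R0=(0,0,4) R2=(0,0,4)
Op 4: inc R1 by 4 -> R1=(0,4,0) value=4
Op 5: merge R1<->R0 -> R1=(0,4,4) R0=(0,4,4)
Op 6: merge R2<->R0 -> R2=(0,4,4) R0=(0,4,4)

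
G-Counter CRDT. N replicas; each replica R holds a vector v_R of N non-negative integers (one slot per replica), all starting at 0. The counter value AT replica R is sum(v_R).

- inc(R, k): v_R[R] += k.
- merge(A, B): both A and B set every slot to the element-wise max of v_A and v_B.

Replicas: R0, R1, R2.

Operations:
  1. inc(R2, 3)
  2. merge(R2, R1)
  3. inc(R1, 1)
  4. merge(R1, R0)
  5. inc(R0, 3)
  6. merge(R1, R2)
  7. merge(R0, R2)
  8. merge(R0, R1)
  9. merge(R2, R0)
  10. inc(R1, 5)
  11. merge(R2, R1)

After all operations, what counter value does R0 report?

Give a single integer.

Answer: 7

Derivation:
Op 1: inc R2 by 3 -> R2=(0,0,3) value=3
Op 2: merge R2<->R1 -> R2=(0,0,3) R1=(0,0,3)
Op 3: inc R1 by 1 -> R1=(0,1,3) value=4
Op 4: merge R1<->R0 -> R1=(0,1,3) R0=(0,1,3)
Op 5: inc R0 by 3 -> R0=(3,1,3) value=7
Op 6: merge R1<->R2 -> R1=(0,1,3) R2=(0,1,3)
Op 7: merge R0<->R2 -> R0=(3,1,3) R2=(3,1,3)
Op 8: merge R0<->R1 -> R0=(3,1,3) R1=(3,1,3)
Op 9: merge R2<->R0 -> R2=(3,1,3) R0=(3,1,3)
Op 10: inc R1 by 5 -> R1=(3,6,3) value=12
Op 11: merge R2<->R1 -> R2=(3,6,3) R1=(3,6,3)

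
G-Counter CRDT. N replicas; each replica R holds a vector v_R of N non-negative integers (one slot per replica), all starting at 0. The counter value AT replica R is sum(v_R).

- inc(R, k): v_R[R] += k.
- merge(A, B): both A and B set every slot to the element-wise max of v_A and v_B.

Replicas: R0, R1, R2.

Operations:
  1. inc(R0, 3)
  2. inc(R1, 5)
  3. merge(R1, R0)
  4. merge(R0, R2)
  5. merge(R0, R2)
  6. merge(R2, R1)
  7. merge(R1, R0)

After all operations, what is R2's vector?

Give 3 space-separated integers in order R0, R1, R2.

Answer: 3 5 0

Derivation:
Op 1: inc R0 by 3 -> R0=(3,0,0) value=3
Op 2: inc R1 by 5 -> R1=(0,5,0) value=5
Op 3: merge R1<->R0 -> R1=(3,5,0) R0=(3,5,0)
Op 4: merge R0<->R2 -> R0=(3,5,0) R2=(3,5,0)
Op 5: merge R0<->R2 -> R0=(3,5,0) R2=(3,5,0)
Op 6: merge R2<->R1 -> R2=(3,5,0) R1=(3,5,0)
Op 7: merge R1<->R0 -> R1=(3,5,0) R0=(3,5,0)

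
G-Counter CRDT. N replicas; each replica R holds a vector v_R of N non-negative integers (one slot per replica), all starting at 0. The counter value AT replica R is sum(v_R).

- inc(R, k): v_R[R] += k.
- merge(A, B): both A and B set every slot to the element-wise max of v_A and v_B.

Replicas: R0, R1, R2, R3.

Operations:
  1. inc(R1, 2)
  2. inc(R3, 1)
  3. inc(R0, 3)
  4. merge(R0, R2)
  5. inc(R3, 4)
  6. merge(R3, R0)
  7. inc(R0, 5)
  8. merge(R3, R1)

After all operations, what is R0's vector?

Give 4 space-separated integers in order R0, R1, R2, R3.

Op 1: inc R1 by 2 -> R1=(0,2,0,0) value=2
Op 2: inc R3 by 1 -> R3=(0,0,0,1) value=1
Op 3: inc R0 by 3 -> R0=(3,0,0,0) value=3
Op 4: merge R0<->R2 -> R0=(3,0,0,0) R2=(3,0,0,0)
Op 5: inc R3 by 4 -> R3=(0,0,0,5) value=5
Op 6: merge R3<->R0 -> R3=(3,0,0,5) R0=(3,0,0,5)
Op 7: inc R0 by 5 -> R0=(8,0,0,5) value=13
Op 8: merge R3<->R1 -> R3=(3,2,0,5) R1=(3,2,0,5)

Answer: 8 0 0 5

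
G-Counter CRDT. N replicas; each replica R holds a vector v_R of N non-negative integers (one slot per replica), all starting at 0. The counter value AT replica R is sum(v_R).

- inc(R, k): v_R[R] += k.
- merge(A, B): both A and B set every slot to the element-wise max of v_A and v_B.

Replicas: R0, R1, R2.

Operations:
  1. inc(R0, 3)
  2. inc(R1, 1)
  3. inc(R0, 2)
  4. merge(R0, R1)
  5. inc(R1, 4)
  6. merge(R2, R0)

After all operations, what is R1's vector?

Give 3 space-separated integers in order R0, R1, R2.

Op 1: inc R0 by 3 -> R0=(3,0,0) value=3
Op 2: inc R1 by 1 -> R1=(0,1,0) value=1
Op 3: inc R0 by 2 -> R0=(5,0,0) value=5
Op 4: merge R0<->R1 -> R0=(5,1,0) R1=(5,1,0)
Op 5: inc R1 by 4 -> R1=(5,5,0) value=10
Op 6: merge R2<->R0 -> R2=(5,1,0) R0=(5,1,0)

Answer: 5 5 0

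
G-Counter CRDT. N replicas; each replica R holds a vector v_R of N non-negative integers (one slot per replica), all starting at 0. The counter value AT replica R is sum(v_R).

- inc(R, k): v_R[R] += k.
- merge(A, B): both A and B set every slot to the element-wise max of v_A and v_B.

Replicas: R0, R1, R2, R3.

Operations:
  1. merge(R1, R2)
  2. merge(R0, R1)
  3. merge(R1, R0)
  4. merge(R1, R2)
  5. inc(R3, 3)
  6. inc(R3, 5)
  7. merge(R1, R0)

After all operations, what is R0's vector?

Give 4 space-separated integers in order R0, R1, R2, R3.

Op 1: merge R1<->R2 -> R1=(0,0,0,0) R2=(0,0,0,0)
Op 2: merge R0<->R1 -> R0=(0,0,0,0) R1=(0,0,0,0)
Op 3: merge R1<->R0 -> R1=(0,0,0,0) R0=(0,0,0,0)
Op 4: merge R1<->R2 -> R1=(0,0,0,0) R2=(0,0,0,0)
Op 5: inc R3 by 3 -> R3=(0,0,0,3) value=3
Op 6: inc R3 by 5 -> R3=(0,0,0,8) value=8
Op 7: merge R1<->R0 -> R1=(0,0,0,0) R0=(0,0,0,0)

Answer: 0 0 0 0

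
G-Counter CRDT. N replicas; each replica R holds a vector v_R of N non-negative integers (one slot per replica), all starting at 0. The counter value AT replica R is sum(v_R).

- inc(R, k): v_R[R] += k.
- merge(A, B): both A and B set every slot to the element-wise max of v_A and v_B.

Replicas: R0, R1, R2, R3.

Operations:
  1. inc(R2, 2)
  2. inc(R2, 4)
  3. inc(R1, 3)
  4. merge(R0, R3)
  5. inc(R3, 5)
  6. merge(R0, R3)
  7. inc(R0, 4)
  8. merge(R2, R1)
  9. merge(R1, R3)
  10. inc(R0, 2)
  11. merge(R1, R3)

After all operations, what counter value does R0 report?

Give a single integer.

Answer: 11

Derivation:
Op 1: inc R2 by 2 -> R2=(0,0,2,0) value=2
Op 2: inc R2 by 4 -> R2=(0,0,6,0) value=6
Op 3: inc R1 by 3 -> R1=(0,3,0,0) value=3
Op 4: merge R0<->R3 -> R0=(0,0,0,0) R3=(0,0,0,0)
Op 5: inc R3 by 5 -> R3=(0,0,0,5) value=5
Op 6: merge R0<->R3 -> R0=(0,0,0,5) R3=(0,0,0,5)
Op 7: inc R0 by 4 -> R0=(4,0,0,5) value=9
Op 8: merge R2<->R1 -> R2=(0,3,6,0) R1=(0,3,6,0)
Op 9: merge R1<->R3 -> R1=(0,3,6,5) R3=(0,3,6,5)
Op 10: inc R0 by 2 -> R0=(6,0,0,5) value=11
Op 11: merge R1<->R3 -> R1=(0,3,6,5) R3=(0,3,6,5)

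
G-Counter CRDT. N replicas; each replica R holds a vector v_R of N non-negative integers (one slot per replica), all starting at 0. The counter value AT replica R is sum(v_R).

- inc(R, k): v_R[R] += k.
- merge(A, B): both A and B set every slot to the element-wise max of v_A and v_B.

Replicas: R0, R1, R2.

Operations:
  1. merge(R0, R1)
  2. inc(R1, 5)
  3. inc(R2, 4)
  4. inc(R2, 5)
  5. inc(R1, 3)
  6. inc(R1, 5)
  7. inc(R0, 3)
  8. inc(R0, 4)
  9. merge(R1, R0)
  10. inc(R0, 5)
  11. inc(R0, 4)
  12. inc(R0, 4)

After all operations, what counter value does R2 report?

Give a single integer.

Op 1: merge R0<->R1 -> R0=(0,0,0) R1=(0,0,0)
Op 2: inc R1 by 5 -> R1=(0,5,0) value=5
Op 3: inc R2 by 4 -> R2=(0,0,4) value=4
Op 4: inc R2 by 5 -> R2=(0,0,9) value=9
Op 5: inc R1 by 3 -> R1=(0,8,0) value=8
Op 6: inc R1 by 5 -> R1=(0,13,0) value=13
Op 7: inc R0 by 3 -> R0=(3,0,0) value=3
Op 8: inc R0 by 4 -> R0=(7,0,0) value=7
Op 9: merge R1<->R0 -> R1=(7,13,0) R0=(7,13,0)
Op 10: inc R0 by 5 -> R0=(12,13,0) value=25
Op 11: inc R0 by 4 -> R0=(16,13,0) value=29
Op 12: inc R0 by 4 -> R0=(20,13,0) value=33

Answer: 9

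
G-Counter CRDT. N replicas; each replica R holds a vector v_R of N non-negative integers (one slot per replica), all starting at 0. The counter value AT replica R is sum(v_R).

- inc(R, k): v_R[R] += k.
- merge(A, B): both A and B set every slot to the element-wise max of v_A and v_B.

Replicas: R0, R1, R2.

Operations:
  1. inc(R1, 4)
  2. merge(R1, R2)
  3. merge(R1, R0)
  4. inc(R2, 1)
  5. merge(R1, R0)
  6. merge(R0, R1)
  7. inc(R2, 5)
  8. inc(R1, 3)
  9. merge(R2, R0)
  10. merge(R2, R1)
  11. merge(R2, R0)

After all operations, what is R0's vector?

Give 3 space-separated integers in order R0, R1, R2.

Answer: 0 7 6

Derivation:
Op 1: inc R1 by 4 -> R1=(0,4,0) value=4
Op 2: merge R1<->R2 -> R1=(0,4,0) R2=(0,4,0)
Op 3: merge R1<->R0 -> R1=(0,4,0) R0=(0,4,0)
Op 4: inc R2 by 1 -> R2=(0,4,1) value=5
Op 5: merge R1<->R0 -> R1=(0,4,0) R0=(0,4,0)
Op 6: merge R0<->R1 -> R0=(0,4,0) R1=(0,4,0)
Op 7: inc R2 by 5 -> R2=(0,4,6) value=10
Op 8: inc R1 by 3 -> R1=(0,7,0) value=7
Op 9: merge R2<->R0 -> R2=(0,4,6) R0=(0,4,6)
Op 10: merge R2<->R1 -> R2=(0,7,6) R1=(0,7,6)
Op 11: merge R2<->R0 -> R2=(0,7,6) R0=(0,7,6)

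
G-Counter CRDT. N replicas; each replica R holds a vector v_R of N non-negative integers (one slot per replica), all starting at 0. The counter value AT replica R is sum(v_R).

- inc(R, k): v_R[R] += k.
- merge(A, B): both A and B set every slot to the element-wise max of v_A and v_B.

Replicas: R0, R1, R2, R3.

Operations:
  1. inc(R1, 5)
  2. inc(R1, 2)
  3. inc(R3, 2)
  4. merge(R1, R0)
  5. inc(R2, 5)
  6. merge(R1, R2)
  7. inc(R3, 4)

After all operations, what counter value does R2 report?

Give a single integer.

Answer: 12

Derivation:
Op 1: inc R1 by 5 -> R1=(0,5,0,0) value=5
Op 2: inc R1 by 2 -> R1=(0,7,0,0) value=7
Op 3: inc R3 by 2 -> R3=(0,0,0,2) value=2
Op 4: merge R1<->R0 -> R1=(0,7,0,0) R0=(0,7,0,0)
Op 5: inc R2 by 5 -> R2=(0,0,5,0) value=5
Op 6: merge R1<->R2 -> R1=(0,7,5,0) R2=(0,7,5,0)
Op 7: inc R3 by 4 -> R3=(0,0,0,6) value=6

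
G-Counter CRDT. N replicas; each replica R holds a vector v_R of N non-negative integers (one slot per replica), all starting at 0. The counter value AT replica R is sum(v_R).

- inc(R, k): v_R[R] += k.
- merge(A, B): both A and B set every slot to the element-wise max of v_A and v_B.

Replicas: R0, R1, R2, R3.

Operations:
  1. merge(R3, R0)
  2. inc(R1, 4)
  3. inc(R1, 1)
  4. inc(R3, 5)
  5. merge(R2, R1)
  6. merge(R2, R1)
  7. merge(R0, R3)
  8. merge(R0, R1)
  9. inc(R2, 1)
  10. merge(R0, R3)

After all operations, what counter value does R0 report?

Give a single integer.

Op 1: merge R3<->R0 -> R3=(0,0,0,0) R0=(0,0,0,0)
Op 2: inc R1 by 4 -> R1=(0,4,0,0) value=4
Op 3: inc R1 by 1 -> R1=(0,5,0,0) value=5
Op 4: inc R3 by 5 -> R3=(0,0,0,5) value=5
Op 5: merge R2<->R1 -> R2=(0,5,0,0) R1=(0,5,0,0)
Op 6: merge R2<->R1 -> R2=(0,5,0,0) R1=(0,5,0,0)
Op 7: merge R0<->R3 -> R0=(0,0,0,5) R3=(0,0,0,5)
Op 8: merge R0<->R1 -> R0=(0,5,0,5) R1=(0,5,0,5)
Op 9: inc R2 by 1 -> R2=(0,5,1,0) value=6
Op 10: merge R0<->R3 -> R0=(0,5,0,5) R3=(0,5,0,5)

Answer: 10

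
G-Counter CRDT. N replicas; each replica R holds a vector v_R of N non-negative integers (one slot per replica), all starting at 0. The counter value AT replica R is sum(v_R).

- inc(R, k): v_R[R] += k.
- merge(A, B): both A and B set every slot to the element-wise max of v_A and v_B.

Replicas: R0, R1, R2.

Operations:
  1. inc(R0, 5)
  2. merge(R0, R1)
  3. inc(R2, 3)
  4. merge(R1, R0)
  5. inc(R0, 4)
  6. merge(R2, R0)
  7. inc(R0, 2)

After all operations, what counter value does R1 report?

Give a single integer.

Op 1: inc R0 by 5 -> R0=(5,0,0) value=5
Op 2: merge R0<->R1 -> R0=(5,0,0) R1=(5,0,0)
Op 3: inc R2 by 3 -> R2=(0,0,3) value=3
Op 4: merge R1<->R0 -> R1=(5,0,0) R0=(5,0,0)
Op 5: inc R0 by 4 -> R0=(9,0,0) value=9
Op 6: merge R2<->R0 -> R2=(9,0,3) R0=(9,0,3)
Op 7: inc R0 by 2 -> R0=(11,0,3) value=14

Answer: 5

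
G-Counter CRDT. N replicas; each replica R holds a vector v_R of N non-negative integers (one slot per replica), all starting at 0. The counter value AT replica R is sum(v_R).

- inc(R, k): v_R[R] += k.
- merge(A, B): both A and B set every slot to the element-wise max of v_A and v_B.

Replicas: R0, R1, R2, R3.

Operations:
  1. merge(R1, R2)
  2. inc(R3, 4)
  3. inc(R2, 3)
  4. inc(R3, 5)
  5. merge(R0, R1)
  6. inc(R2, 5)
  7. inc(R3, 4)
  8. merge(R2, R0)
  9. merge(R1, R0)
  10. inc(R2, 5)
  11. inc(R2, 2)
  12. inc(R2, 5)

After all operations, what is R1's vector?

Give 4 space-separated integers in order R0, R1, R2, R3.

Op 1: merge R1<->R2 -> R1=(0,0,0,0) R2=(0,0,0,0)
Op 2: inc R3 by 4 -> R3=(0,0,0,4) value=4
Op 3: inc R2 by 3 -> R2=(0,0,3,0) value=3
Op 4: inc R3 by 5 -> R3=(0,0,0,9) value=9
Op 5: merge R0<->R1 -> R0=(0,0,0,0) R1=(0,0,0,0)
Op 6: inc R2 by 5 -> R2=(0,0,8,0) value=8
Op 7: inc R3 by 4 -> R3=(0,0,0,13) value=13
Op 8: merge R2<->R0 -> R2=(0,0,8,0) R0=(0,0,8,0)
Op 9: merge R1<->R0 -> R1=(0,0,8,0) R0=(0,0,8,0)
Op 10: inc R2 by 5 -> R2=(0,0,13,0) value=13
Op 11: inc R2 by 2 -> R2=(0,0,15,0) value=15
Op 12: inc R2 by 5 -> R2=(0,0,20,0) value=20

Answer: 0 0 8 0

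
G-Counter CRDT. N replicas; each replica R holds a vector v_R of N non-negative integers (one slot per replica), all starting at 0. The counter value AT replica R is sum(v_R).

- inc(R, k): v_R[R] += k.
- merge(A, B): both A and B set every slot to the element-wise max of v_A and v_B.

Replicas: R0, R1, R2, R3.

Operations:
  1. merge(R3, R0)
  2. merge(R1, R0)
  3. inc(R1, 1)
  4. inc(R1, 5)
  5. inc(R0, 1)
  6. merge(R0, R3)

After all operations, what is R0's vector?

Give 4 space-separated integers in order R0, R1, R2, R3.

Answer: 1 0 0 0

Derivation:
Op 1: merge R3<->R0 -> R3=(0,0,0,0) R0=(0,0,0,0)
Op 2: merge R1<->R0 -> R1=(0,0,0,0) R0=(0,0,0,0)
Op 3: inc R1 by 1 -> R1=(0,1,0,0) value=1
Op 4: inc R1 by 5 -> R1=(0,6,0,0) value=6
Op 5: inc R0 by 1 -> R0=(1,0,0,0) value=1
Op 6: merge R0<->R3 -> R0=(1,0,0,0) R3=(1,0,0,0)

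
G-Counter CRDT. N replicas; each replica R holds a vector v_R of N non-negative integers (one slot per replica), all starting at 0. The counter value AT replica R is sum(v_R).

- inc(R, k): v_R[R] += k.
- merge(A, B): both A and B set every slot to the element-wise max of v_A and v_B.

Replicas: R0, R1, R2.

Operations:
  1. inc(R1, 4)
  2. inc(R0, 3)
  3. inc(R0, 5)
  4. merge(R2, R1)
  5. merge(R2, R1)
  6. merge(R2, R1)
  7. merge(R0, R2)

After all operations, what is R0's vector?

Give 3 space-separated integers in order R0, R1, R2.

Op 1: inc R1 by 4 -> R1=(0,4,0) value=4
Op 2: inc R0 by 3 -> R0=(3,0,0) value=3
Op 3: inc R0 by 5 -> R0=(8,0,0) value=8
Op 4: merge R2<->R1 -> R2=(0,4,0) R1=(0,4,0)
Op 5: merge R2<->R1 -> R2=(0,4,0) R1=(0,4,0)
Op 6: merge R2<->R1 -> R2=(0,4,0) R1=(0,4,0)
Op 7: merge R0<->R2 -> R0=(8,4,0) R2=(8,4,0)

Answer: 8 4 0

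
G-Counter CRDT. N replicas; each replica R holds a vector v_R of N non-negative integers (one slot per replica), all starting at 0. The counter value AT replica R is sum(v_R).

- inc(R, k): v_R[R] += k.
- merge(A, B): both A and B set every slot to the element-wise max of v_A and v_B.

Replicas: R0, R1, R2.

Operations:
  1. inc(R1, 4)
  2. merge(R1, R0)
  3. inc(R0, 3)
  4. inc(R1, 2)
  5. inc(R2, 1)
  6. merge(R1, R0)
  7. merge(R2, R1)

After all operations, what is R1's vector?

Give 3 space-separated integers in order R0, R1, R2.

Answer: 3 6 1

Derivation:
Op 1: inc R1 by 4 -> R1=(0,4,0) value=4
Op 2: merge R1<->R0 -> R1=(0,4,0) R0=(0,4,0)
Op 3: inc R0 by 3 -> R0=(3,4,0) value=7
Op 4: inc R1 by 2 -> R1=(0,6,0) value=6
Op 5: inc R2 by 1 -> R2=(0,0,1) value=1
Op 6: merge R1<->R0 -> R1=(3,6,0) R0=(3,6,0)
Op 7: merge R2<->R1 -> R2=(3,6,1) R1=(3,6,1)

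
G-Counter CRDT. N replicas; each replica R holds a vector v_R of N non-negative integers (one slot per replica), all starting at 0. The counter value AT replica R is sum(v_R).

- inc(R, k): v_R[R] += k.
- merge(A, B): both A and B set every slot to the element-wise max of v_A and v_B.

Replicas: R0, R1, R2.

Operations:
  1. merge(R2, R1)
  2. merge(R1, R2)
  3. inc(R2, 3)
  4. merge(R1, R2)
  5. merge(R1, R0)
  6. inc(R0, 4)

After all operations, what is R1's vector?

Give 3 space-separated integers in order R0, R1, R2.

Op 1: merge R2<->R1 -> R2=(0,0,0) R1=(0,0,0)
Op 2: merge R1<->R2 -> R1=(0,0,0) R2=(0,0,0)
Op 3: inc R2 by 3 -> R2=(0,0,3) value=3
Op 4: merge R1<->R2 -> R1=(0,0,3) R2=(0,0,3)
Op 5: merge R1<->R0 -> R1=(0,0,3) R0=(0,0,3)
Op 6: inc R0 by 4 -> R0=(4,0,3) value=7

Answer: 0 0 3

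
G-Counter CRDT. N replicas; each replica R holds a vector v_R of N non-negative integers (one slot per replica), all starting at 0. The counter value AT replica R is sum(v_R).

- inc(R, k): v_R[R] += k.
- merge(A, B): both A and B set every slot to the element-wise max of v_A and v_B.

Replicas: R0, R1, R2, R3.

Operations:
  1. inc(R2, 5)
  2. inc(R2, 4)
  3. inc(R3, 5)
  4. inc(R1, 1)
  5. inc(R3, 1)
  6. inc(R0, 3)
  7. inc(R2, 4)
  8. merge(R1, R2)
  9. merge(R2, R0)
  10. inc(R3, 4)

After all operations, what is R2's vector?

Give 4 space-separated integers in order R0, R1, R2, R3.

Op 1: inc R2 by 5 -> R2=(0,0,5,0) value=5
Op 2: inc R2 by 4 -> R2=(0,0,9,0) value=9
Op 3: inc R3 by 5 -> R3=(0,0,0,5) value=5
Op 4: inc R1 by 1 -> R1=(0,1,0,0) value=1
Op 5: inc R3 by 1 -> R3=(0,0,0,6) value=6
Op 6: inc R0 by 3 -> R0=(3,0,0,0) value=3
Op 7: inc R2 by 4 -> R2=(0,0,13,0) value=13
Op 8: merge R1<->R2 -> R1=(0,1,13,0) R2=(0,1,13,0)
Op 9: merge R2<->R0 -> R2=(3,1,13,0) R0=(3,1,13,0)
Op 10: inc R3 by 4 -> R3=(0,0,0,10) value=10

Answer: 3 1 13 0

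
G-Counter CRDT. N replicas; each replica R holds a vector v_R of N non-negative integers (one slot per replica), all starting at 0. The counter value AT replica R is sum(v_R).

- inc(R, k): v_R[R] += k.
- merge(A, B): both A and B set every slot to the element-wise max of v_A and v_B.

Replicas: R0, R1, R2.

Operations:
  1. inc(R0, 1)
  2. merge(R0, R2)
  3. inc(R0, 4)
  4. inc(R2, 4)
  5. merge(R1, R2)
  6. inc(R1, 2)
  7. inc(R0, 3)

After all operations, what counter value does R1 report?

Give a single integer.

Answer: 7

Derivation:
Op 1: inc R0 by 1 -> R0=(1,0,0) value=1
Op 2: merge R0<->R2 -> R0=(1,0,0) R2=(1,0,0)
Op 3: inc R0 by 4 -> R0=(5,0,0) value=5
Op 4: inc R2 by 4 -> R2=(1,0,4) value=5
Op 5: merge R1<->R2 -> R1=(1,0,4) R2=(1,0,4)
Op 6: inc R1 by 2 -> R1=(1,2,4) value=7
Op 7: inc R0 by 3 -> R0=(8,0,0) value=8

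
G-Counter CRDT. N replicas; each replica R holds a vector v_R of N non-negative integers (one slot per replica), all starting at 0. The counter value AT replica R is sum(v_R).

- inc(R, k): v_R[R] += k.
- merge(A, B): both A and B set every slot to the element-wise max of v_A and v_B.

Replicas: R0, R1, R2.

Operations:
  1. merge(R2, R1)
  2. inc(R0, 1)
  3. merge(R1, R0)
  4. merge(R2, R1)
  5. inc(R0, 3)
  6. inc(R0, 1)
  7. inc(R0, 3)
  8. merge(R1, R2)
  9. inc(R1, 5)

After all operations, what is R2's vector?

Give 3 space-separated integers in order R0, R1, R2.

Answer: 1 0 0

Derivation:
Op 1: merge R2<->R1 -> R2=(0,0,0) R1=(0,0,0)
Op 2: inc R0 by 1 -> R0=(1,0,0) value=1
Op 3: merge R1<->R0 -> R1=(1,0,0) R0=(1,0,0)
Op 4: merge R2<->R1 -> R2=(1,0,0) R1=(1,0,0)
Op 5: inc R0 by 3 -> R0=(4,0,0) value=4
Op 6: inc R0 by 1 -> R0=(5,0,0) value=5
Op 7: inc R0 by 3 -> R0=(8,0,0) value=8
Op 8: merge R1<->R2 -> R1=(1,0,0) R2=(1,0,0)
Op 9: inc R1 by 5 -> R1=(1,5,0) value=6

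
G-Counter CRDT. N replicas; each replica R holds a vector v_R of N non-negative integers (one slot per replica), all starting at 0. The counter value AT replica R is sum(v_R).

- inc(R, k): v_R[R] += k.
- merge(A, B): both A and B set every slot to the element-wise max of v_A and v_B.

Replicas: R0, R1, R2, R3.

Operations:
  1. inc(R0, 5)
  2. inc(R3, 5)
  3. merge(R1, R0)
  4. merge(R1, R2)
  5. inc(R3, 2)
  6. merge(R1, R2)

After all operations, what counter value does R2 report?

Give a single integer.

Op 1: inc R0 by 5 -> R0=(5,0,0,0) value=5
Op 2: inc R3 by 5 -> R3=(0,0,0,5) value=5
Op 3: merge R1<->R0 -> R1=(5,0,0,0) R0=(5,0,0,0)
Op 4: merge R1<->R2 -> R1=(5,0,0,0) R2=(5,0,0,0)
Op 5: inc R3 by 2 -> R3=(0,0,0,7) value=7
Op 6: merge R1<->R2 -> R1=(5,0,0,0) R2=(5,0,0,0)

Answer: 5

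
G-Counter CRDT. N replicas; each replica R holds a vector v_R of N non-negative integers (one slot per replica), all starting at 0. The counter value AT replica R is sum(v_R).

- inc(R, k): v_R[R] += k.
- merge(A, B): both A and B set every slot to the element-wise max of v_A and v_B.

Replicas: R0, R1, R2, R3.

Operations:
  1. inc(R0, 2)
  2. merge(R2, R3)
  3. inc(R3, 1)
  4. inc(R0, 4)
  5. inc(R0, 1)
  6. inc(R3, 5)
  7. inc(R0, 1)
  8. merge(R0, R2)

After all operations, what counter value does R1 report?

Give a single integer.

Answer: 0

Derivation:
Op 1: inc R0 by 2 -> R0=(2,0,0,0) value=2
Op 2: merge R2<->R3 -> R2=(0,0,0,0) R3=(0,0,0,0)
Op 3: inc R3 by 1 -> R3=(0,0,0,1) value=1
Op 4: inc R0 by 4 -> R0=(6,0,0,0) value=6
Op 5: inc R0 by 1 -> R0=(7,0,0,0) value=7
Op 6: inc R3 by 5 -> R3=(0,0,0,6) value=6
Op 7: inc R0 by 1 -> R0=(8,0,0,0) value=8
Op 8: merge R0<->R2 -> R0=(8,0,0,0) R2=(8,0,0,0)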